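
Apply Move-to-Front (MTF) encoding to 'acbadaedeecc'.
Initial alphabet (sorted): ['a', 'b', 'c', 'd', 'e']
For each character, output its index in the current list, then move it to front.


MTF encoding:
'a': index 0 in ['a', 'b', 'c', 'd', 'e'] -> ['a', 'b', 'c', 'd', 'e']
'c': index 2 in ['a', 'b', 'c', 'd', 'e'] -> ['c', 'a', 'b', 'd', 'e']
'b': index 2 in ['c', 'a', 'b', 'd', 'e'] -> ['b', 'c', 'a', 'd', 'e']
'a': index 2 in ['b', 'c', 'a', 'd', 'e'] -> ['a', 'b', 'c', 'd', 'e']
'd': index 3 in ['a', 'b', 'c', 'd', 'e'] -> ['d', 'a', 'b', 'c', 'e']
'a': index 1 in ['d', 'a', 'b', 'c', 'e'] -> ['a', 'd', 'b', 'c', 'e']
'e': index 4 in ['a', 'd', 'b', 'c', 'e'] -> ['e', 'a', 'd', 'b', 'c']
'd': index 2 in ['e', 'a', 'd', 'b', 'c'] -> ['d', 'e', 'a', 'b', 'c']
'e': index 1 in ['d', 'e', 'a', 'b', 'c'] -> ['e', 'd', 'a', 'b', 'c']
'e': index 0 in ['e', 'd', 'a', 'b', 'c'] -> ['e', 'd', 'a', 'b', 'c']
'c': index 4 in ['e', 'd', 'a', 'b', 'c'] -> ['c', 'e', 'd', 'a', 'b']
'c': index 0 in ['c', 'e', 'd', 'a', 'b'] -> ['c', 'e', 'd', 'a', 'b']


Output: [0, 2, 2, 2, 3, 1, 4, 2, 1, 0, 4, 0]


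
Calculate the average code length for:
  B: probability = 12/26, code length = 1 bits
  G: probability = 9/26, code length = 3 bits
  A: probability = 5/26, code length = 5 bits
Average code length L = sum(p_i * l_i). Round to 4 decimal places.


Weighted contributions p_i * l_i:
  B: (12/26) * 1 = 12/26
  G: (9/26) * 3 = 27/26
  A: (5/26) * 5 = 25/26
Sum = (12 + 27 + 25)/26 = 64/26

L = 64/26 = 2.4615 bits/symbol


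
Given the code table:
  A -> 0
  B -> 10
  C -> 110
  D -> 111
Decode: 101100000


Decoding:
10 -> B
110 -> C
0 -> A
0 -> A
0 -> A
0 -> A


Result: BCAAAA


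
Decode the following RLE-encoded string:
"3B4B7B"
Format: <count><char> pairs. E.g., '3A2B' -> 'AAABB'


Expanding each <count><char> pair:
  3B -> 'BBB'
  4B -> 'BBBB'
  7B -> 'BBBBBBB'

Decoded = BBBBBBBBBBBBBB


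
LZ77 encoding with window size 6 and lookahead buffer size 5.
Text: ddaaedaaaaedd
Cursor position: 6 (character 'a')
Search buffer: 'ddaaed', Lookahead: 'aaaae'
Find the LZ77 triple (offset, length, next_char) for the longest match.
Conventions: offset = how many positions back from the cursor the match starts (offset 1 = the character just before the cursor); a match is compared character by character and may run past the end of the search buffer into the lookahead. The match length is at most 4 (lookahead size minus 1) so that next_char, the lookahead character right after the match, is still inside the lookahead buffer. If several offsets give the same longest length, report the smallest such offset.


Try each offset into the search buffer:
  offset=1 (pos 5, char 'd'): match length 0
  offset=2 (pos 4, char 'e'): match length 0
  offset=3 (pos 3, char 'a'): match length 1
  offset=4 (pos 2, char 'a'): match length 2
  offset=5 (pos 1, char 'd'): match length 0
  offset=6 (pos 0, char 'd'): match length 0
Longest match has length 2 at offset 4.
next_char = character at position 6 + 2 = 8 -> 'a'

Best match: offset=4, length=2 (matching 'aa' starting at position 2)
LZ77 triple: (4, 2, 'a')


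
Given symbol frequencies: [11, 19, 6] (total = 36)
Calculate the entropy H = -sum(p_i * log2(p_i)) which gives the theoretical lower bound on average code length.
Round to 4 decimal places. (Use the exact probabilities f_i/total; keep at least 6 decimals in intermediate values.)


Per-symbol terms -p_i * log2(p_i) with p_i = f_i/36:
  p = 11/36 = 0.305556: log2(p) = -1.710493, -p*log2(p) = 0.522651
  p = 19/36 = 0.527778: log2(p) = -0.921997, -p*log2(p) = 0.486610
  p = 6/36 = 0.166667: log2(p) = -2.584963, -p*log2(p) = 0.430827
H = 0.522651 + 0.486610 + 0.430827 = 1.440088

H = 1.4401 bits/symbol


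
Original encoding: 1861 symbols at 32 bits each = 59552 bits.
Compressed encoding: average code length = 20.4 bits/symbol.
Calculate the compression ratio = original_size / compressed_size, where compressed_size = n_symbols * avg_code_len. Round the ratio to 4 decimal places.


original_size = n_symbols * orig_bits = 1861 * 32 = 59552 bits
compressed_size = n_symbols * avg_code_len = 1861 * 20.4 = 37964.4 bits
ratio = original_size / compressed_size = 59552 / 37964.4 = 1.5686

Compression ratio = 1.5686


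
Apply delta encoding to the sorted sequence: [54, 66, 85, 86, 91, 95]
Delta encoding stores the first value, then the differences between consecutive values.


First value: 54
Deltas:
  66 - 54 = 12
  85 - 66 = 19
  86 - 85 = 1
  91 - 86 = 5
  95 - 91 = 4


Delta encoded: [54, 12, 19, 1, 5, 4]


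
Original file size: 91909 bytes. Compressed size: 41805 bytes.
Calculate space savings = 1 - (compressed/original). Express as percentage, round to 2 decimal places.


ratio = compressed/original = 41805/91909 = 0.454852
savings = 1 - ratio = 1 - 0.454852 = 0.545148
as a percentage: 0.545148 * 100 = 54.51%

Space savings = 1 - 41805/91909 = 54.51%


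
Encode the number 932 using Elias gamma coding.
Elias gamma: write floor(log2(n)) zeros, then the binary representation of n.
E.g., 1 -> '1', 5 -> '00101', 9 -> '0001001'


num_bits = floor(log2(932)) + 1 = 10
leading_zeros = num_bits - 1 = 9
binary(932) = 1110100100

Elias gamma(932) = '000000000' + '1110100100' = 0000000001110100100 (19 bits)


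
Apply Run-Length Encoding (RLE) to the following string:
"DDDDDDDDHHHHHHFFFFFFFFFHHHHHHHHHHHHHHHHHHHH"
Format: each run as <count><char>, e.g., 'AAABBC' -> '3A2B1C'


Scanning runs left to right:
  i=0: run of 'D' x 8 -> '8D'
  i=8: run of 'H' x 6 -> '6H'
  i=14: run of 'F' x 9 -> '9F'
  i=23: run of 'H' x 20 -> '20H'

RLE = 8D6H9F20H


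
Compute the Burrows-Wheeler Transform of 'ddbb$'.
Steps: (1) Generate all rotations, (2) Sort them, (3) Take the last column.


Rotations (sorted):
  0: $ddbb -> last char: b
  1: b$ddb -> last char: b
  2: bb$dd -> last char: d
  3: dbb$d -> last char: d
  4: ddbb$ -> last char: $


BWT = bbdd$


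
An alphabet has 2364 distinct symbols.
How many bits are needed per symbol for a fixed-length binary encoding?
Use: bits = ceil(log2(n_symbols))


log2(2364) = 11.207
Bracket: 2^11 = 2048 < 2364 <= 2^12 = 4096
So ceil(log2(2364)) = 12

bits = ceil(log2(2364)) = ceil(11.207) = 12 bits


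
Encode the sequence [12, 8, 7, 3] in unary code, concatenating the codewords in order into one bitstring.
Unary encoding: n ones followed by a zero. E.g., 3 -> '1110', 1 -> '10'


Encode each number as n ones followed by a terminating 0:
  12 -> 1111111111110 (13 bits)
  8 -> 111111110 (9 bits)
  7 -> 11111110 (8 bits)
  3 -> 1110 (4 bits)
Total length = 13 + 9 + 8 + 4 = 34 bits.

Unary([12, 8, 7, 3]) = 1111111111110111111110111111101110 (34 bits)


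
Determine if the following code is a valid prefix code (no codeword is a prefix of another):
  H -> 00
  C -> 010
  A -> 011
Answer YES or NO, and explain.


Checking each pair (does one codeword prefix another?):
  H='00' vs C='010': no prefix
  H='00' vs A='011': no prefix
  C='010' vs H='00': no prefix
  C='010' vs A='011': no prefix
  A='011' vs H='00': no prefix
  A='011' vs C='010': no prefix
No violation found over all pairs.

YES -- this is a valid prefix code. No codeword is a prefix of any other codeword.


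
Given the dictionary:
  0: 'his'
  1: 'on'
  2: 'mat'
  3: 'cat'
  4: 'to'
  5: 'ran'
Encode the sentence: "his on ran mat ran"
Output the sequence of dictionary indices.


Look up each word in the dictionary:
  'his' -> 0
  'on' -> 1
  'ran' -> 5
  'mat' -> 2
  'ran' -> 5

Encoded: [0, 1, 5, 2, 5]


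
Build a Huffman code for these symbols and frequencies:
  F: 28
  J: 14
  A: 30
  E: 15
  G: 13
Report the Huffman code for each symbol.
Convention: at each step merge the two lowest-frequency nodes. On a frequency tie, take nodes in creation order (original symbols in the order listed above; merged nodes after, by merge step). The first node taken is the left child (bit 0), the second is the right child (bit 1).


Huffman tree construction:
Step 1: Merge G(13) + J(14) = 27
Step 2: Merge E(15) + (G+J)(27) = 42
Step 3: Merge F(28) + A(30) = 58
Step 4: Merge (E+(G+J))(42) + (F+A)(58) = 100
Read each symbol's code off the tree from the root (left child = 0, right child = 1).

Codes:
  F: 10 (length 2)
  J: 011 (length 3)
  A: 11 (length 2)
  E: 00 (length 2)
  G: 010 (length 3)
Average code length: 227/100 = 2.2700 bits/symbol


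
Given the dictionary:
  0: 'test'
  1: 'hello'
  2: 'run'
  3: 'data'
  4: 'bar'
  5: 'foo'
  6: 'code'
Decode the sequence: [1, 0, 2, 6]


Look up each index in the dictionary:
  1 -> 'hello'
  0 -> 'test'
  2 -> 'run'
  6 -> 'code'

Decoded: "hello test run code"


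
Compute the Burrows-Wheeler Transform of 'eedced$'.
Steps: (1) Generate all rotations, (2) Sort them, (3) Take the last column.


Rotations (sorted):
  0: $eedced -> last char: d
  1: ced$eed -> last char: d
  2: d$eedce -> last char: e
  3: dced$ee -> last char: e
  4: ed$eedc -> last char: c
  5: edced$e -> last char: e
  6: eedced$ -> last char: $


BWT = ddeece$


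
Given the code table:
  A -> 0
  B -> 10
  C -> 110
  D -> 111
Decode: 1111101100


Decoding:
111 -> D
110 -> C
110 -> C
0 -> A


Result: DCCA


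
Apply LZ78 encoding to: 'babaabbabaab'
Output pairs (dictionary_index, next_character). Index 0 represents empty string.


LZ78 encoding steps:
Dictionary: {0: ''}
Step 1: w='' (idx 0), next='b' -> output (0, 'b'), add 'b' as idx 1
Step 2: w='' (idx 0), next='a' -> output (0, 'a'), add 'a' as idx 2
Step 3: w='b' (idx 1), next='a' -> output (1, 'a'), add 'ba' as idx 3
Step 4: w='a' (idx 2), next='b' -> output (2, 'b'), add 'ab' as idx 4
Step 5: w='ba' (idx 3), next='b' -> output (3, 'b'), add 'bab' as idx 5
Step 6: w='a' (idx 2), next='a' -> output (2, 'a'), add 'aa' as idx 6
Step 7: w='b' (idx 1), end of input -> output (1, '')


Encoded: [(0, 'b'), (0, 'a'), (1, 'a'), (2, 'b'), (3, 'b'), (2, 'a'), (1, '')]


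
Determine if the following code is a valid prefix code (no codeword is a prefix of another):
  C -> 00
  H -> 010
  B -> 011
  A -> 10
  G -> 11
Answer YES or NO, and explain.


Checking each pair (does one codeword prefix another?):
  C='00' vs H='010': no prefix
  C='00' vs B='011': no prefix
  C='00' vs A='10': no prefix
  C='00' vs G='11': no prefix
  H='010' vs C='00': no prefix
  H='010' vs B='011': no prefix
  H='010' vs A='10': no prefix
  H='010' vs G='11': no prefix
  B='011' vs C='00': no prefix
  B='011' vs H='010': no prefix
  B='011' vs A='10': no prefix
  B='011' vs G='11': no prefix
  A='10' vs C='00': no prefix
  A='10' vs H='010': no prefix
  A='10' vs B='011': no prefix
  A='10' vs G='11': no prefix
  G='11' vs C='00': no prefix
  G='11' vs H='010': no prefix
  G='11' vs B='011': no prefix
  G='11' vs A='10': no prefix
No violation found over all pairs.

YES -- this is a valid prefix code. No codeword is a prefix of any other codeword.


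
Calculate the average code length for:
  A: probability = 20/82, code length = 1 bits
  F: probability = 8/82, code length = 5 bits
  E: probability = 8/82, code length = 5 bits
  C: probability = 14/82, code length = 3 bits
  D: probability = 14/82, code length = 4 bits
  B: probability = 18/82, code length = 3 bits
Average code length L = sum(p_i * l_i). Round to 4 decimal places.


Weighted contributions p_i * l_i:
  A: (20/82) * 1 = 20/82
  F: (8/82) * 5 = 40/82
  E: (8/82) * 5 = 40/82
  C: (14/82) * 3 = 42/82
  D: (14/82) * 4 = 56/82
  B: (18/82) * 3 = 54/82
Sum = (20 + 40 + 40 + 42 + 56 + 54)/82 = 252/82

L = 252/82 = 3.0732 bits/symbol


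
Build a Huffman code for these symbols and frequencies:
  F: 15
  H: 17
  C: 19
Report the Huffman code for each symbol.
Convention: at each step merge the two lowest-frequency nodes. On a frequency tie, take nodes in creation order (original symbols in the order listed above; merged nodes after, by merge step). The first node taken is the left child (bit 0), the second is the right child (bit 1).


Huffman tree construction:
Step 1: Merge F(15) + H(17) = 32
Step 2: Merge C(19) + (F+H)(32) = 51
Read each symbol's code off the tree from the root (left child = 0, right child = 1).

Codes:
  F: 10 (length 2)
  H: 11 (length 2)
  C: 0 (length 1)
Average code length: 83/51 = 1.6275 bits/symbol


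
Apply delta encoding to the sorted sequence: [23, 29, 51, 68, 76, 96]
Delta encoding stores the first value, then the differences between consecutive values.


First value: 23
Deltas:
  29 - 23 = 6
  51 - 29 = 22
  68 - 51 = 17
  76 - 68 = 8
  96 - 76 = 20


Delta encoded: [23, 6, 22, 17, 8, 20]


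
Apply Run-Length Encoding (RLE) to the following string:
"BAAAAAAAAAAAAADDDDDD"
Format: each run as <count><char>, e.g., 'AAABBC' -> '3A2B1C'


Scanning runs left to right:
  i=0: run of 'B' x 1 -> '1B'
  i=1: run of 'A' x 13 -> '13A'
  i=14: run of 'D' x 6 -> '6D'

RLE = 1B13A6D


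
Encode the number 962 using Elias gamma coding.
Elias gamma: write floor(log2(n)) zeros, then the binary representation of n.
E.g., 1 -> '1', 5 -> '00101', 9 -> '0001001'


num_bits = floor(log2(962)) + 1 = 10
leading_zeros = num_bits - 1 = 9
binary(962) = 1111000010

Elias gamma(962) = '000000000' + '1111000010' = 0000000001111000010 (19 bits)


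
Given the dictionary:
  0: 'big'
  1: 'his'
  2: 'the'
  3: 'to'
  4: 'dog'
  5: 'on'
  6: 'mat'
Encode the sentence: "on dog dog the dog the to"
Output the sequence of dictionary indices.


Look up each word in the dictionary:
  'on' -> 5
  'dog' -> 4
  'dog' -> 4
  'the' -> 2
  'dog' -> 4
  'the' -> 2
  'to' -> 3

Encoded: [5, 4, 4, 2, 4, 2, 3]


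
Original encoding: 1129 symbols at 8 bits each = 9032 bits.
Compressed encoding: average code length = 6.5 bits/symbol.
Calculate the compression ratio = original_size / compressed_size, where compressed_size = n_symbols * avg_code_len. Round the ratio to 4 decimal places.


original_size = n_symbols * orig_bits = 1129 * 8 = 9032 bits
compressed_size = n_symbols * avg_code_len = 1129 * 6.5 = 7338.5 bits
ratio = original_size / compressed_size = 9032 / 7338.5 = 1.2308

Compression ratio = 1.2308


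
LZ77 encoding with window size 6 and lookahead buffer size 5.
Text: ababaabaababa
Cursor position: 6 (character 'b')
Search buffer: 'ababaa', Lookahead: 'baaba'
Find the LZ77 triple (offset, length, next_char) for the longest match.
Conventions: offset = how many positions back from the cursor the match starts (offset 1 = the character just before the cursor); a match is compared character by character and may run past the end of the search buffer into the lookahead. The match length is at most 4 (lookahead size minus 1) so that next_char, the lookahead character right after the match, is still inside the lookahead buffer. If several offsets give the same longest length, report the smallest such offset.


Try each offset into the search buffer:
  offset=1 (pos 5, char 'a'): match length 0
  offset=2 (pos 4, char 'a'): match length 0
  offset=3 (pos 3, char 'b'): match length 4
  offset=4 (pos 2, char 'a'): match length 0
  offset=5 (pos 1, char 'b'): match length 2
  offset=6 (pos 0, char 'a'): match length 0
Longest match has length 4 at offset 3.
next_char = character at position 6 + 4 = 10 -> 'a'

Best match: offset=3, length=4 (matching 'baab' starting at position 3)
LZ77 triple: (3, 4, 'a')


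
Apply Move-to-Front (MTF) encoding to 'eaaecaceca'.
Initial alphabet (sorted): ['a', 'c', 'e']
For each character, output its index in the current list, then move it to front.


MTF encoding:
'e': index 2 in ['a', 'c', 'e'] -> ['e', 'a', 'c']
'a': index 1 in ['e', 'a', 'c'] -> ['a', 'e', 'c']
'a': index 0 in ['a', 'e', 'c'] -> ['a', 'e', 'c']
'e': index 1 in ['a', 'e', 'c'] -> ['e', 'a', 'c']
'c': index 2 in ['e', 'a', 'c'] -> ['c', 'e', 'a']
'a': index 2 in ['c', 'e', 'a'] -> ['a', 'c', 'e']
'c': index 1 in ['a', 'c', 'e'] -> ['c', 'a', 'e']
'e': index 2 in ['c', 'a', 'e'] -> ['e', 'c', 'a']
'c': index 1 in ['e', 'c', 'a'] -> ['c', 'e', 'a']
'a': index 2 in ['c', 'e', 'a'] -> ['a', 'c', 'e']


Output: [2, 1, 0, 1, 2, 2, 1, 2, 1, 2]


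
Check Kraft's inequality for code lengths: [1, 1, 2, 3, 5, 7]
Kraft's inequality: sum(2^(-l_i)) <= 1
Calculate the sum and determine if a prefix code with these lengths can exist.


Sum = 2^(-1) + 2^(-1) + 2^(-2) + 2^(-3) + 2^(-5) + 2^(-7)
    = 0.5 + 0.5 + 0.25 + 0.125 + 0.03125 + 0.0078125
    = 181/128 = 1.4140625
Since 1.4140625 > 1, Kraft's inequality is NOT satisfied.
A prefix code with these lengths CANNOT exist.

Kraft sum = 1.4140625. Not satisfied.


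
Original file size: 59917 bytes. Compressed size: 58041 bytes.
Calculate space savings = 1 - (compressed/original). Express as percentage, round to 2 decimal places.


ratio = compressed/original = 58041/59917 = 0.96869
savings = 1 - ratio = 1 - 0.96869 = 0.03131
as a percentage: 0.03131 * 100 = 3.13%

Space savings = 1 - 58041/59917 = 3.13%


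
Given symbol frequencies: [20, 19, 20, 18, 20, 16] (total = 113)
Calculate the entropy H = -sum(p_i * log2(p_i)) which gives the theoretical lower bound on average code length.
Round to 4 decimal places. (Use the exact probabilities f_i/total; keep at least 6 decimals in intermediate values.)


Per-symbol terms -p_i * log2(p_i) with p_i = f_i/113:
  p = 20/113 = 0.176991: log2(p) = -2.498251, -p*log2(p) = 0.442168
  p = 19/113 = 0.168142: log2(p) = -2.572251, -p*log2(p) = 0.432502
  p = 20/113 = 0.176991: log2(p) = -2.498251, -p*log2(p) = 0.442168
  p = 18/113 = 0.159292: log2(p) = -2.650254, -p*log2(p) = 0.422164
  p = 20/113 = 0.176991: log2(p) = -2.498251, -p*log2(p) = 0.442168
  p = 16/113 = 0.141593: log2(p) = -2.820179, -p*log2(p) = 0.399317
H = 0.442168 + 0.432502 + 0.442168 + 0.422164 + 0.442168 + 0.399317 = 2.580487

H = 2.5805 bits/symbol


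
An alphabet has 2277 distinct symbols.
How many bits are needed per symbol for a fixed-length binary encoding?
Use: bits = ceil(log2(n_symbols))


log2(2277) = 11.1529
Bracket: 2^11 = 2048 < 2277 <= 2^12 = 4096
So ceil(log2(2277)) = 12

bits = ceil(log2(2277)) = ceil(11.1529) = 12 bits


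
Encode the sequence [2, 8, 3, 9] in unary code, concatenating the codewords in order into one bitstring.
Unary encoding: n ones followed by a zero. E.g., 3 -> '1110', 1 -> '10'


Encode each number as n ones followed by a terminating 0:
  2 -> 110 (3 bits)
  8 -> 111111110 (9 bits)
  3 -> 1110 (4 bits)
  9 -> 1111111110 (10 bits)
Total length = 3 + 9 + 4 + 10 = 26 bits.

Unary([2, 8, 3, 9]) = 11011111111011101111111110 (26 bits)


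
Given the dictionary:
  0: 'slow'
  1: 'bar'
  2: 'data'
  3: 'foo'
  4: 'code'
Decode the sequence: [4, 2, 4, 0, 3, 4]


Look up each index in the dictionary:
  4 -> 'code'
  2 -> 'data'
  4 -> 'code'
  0 -> 'slow'
  3 -> 'foo'
  4 -> 'code'

Decoded: "code data code slow foo code"


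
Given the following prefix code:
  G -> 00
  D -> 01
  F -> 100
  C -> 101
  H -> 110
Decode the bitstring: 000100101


Decoding step by step:
Bits 00 -> G
Bits 01 -> D
Bits 00 -> G
Bits 101 -> C


Decoded message: GDGC


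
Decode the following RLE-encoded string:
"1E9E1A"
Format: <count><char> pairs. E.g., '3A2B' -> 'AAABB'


Expanding each <count><char> pair:
  1E -> 'E'
  9E -> 'EEEEEEEEE'
  1A -> 'A'

Decoded = EEEEEEEEEEA


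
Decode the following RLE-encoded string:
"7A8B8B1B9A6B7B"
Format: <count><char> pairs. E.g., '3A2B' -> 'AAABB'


Expanding each <count><char> pair:
  7A -> 'AAAAAAA'
  8B -> 'BBBBBBBB'
  8B -> 'BBBBBBBB'
  1B -> 'B'
  9A -> 'AAAAAAAAA'
  6B -> 'BBBBBB'
  7B -> 'BBBBBBB'

Decoded = AAAAAAABBBBBBBBBBBBBBBBBAAAAAAAAABBBBBBBBBBBBB


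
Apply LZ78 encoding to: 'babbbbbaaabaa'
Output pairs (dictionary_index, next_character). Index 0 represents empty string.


LZ78 encoding steps:
Dictionary: {0: ''}
Step 1: w='' (idx 0), next='b' -> output (0, 'b'), add 'b' as idx 1
Step 2: w='' (idx 0), next='a' -> output (0, 'a'), add 'a' as idx 2
Step 3: w='b' (idx 1), next='b' -> output (1, 'b'), add 'bb' as idx 3
Step 4: w='bb' (idx 3), next='b' -> output (3, 'b'), add 'bbb' as idx 4
Step 5: w='a' (idx 2), next='a' -> output (2, 'a'), add 'aa' as idx 5
Step 6: w='a' (idx 2), next='b' -> output (2, 'b'), add 'ab' as idx 6
Step 7: w='aa' (idx 5), end of input -> output (5, '')


Encoded: [(0, 'b'), (0, 'a'), (1, 'b'), (3, 'b'), (2, 'a'), (2, 'b'), (5, '')]


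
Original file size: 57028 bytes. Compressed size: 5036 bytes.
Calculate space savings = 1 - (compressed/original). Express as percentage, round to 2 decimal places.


ratio = compressed/original = 5036/57028 = 0.088307
savings = 1 - ratio = 1 - 0.088307 = 0.911693
as a percentage: 0.911693 * 100 = 91.17%

Space savings = 1 - 5036/57028 = 91.17%


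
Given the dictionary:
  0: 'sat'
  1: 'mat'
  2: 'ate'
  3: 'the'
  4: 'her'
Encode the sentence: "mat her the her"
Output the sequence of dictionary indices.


Look up each word in the dictionary:
  'mat' -> 1
  'her' -> 4
  'the' -> 3
  'her' -> 4

Encoded: [1, 4, 3, 4]


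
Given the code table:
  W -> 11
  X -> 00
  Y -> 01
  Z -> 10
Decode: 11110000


Decoding:
11 -> W
11 -> W
00 -> X
00 -> X


Result: WWXX


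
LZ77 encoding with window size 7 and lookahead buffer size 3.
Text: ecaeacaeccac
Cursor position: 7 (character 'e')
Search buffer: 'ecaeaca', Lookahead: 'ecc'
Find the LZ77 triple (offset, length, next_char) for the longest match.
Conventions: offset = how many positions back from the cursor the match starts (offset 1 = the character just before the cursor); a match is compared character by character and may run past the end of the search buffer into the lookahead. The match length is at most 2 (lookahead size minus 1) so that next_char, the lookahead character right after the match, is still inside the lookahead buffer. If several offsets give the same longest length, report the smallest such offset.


Try each offset into the search buffer:
  offset=1 (pos 6, char 'a'): match length 0
  offset=2 (pos 5, char 'c'): match length 0
  offset=3 (pos 4, char 'a'): match length 0
  offset=4 (pos 3, char 'e'): match length 1
  offset=5 (pos 2, char 'a'): match length 0
  offset=6 (pos 1, char 'c'): match length 0
  offset=7 (pos 0, char 'e'): match length 2
Longest match has length 2 at offset 7.
next_char = character at position 7 + 2 = 9 -> 'c'

Best match: offset=7, length=2 (matching 'ec' starting at position 0)
LZ77 triple: (7, 2, 'c')


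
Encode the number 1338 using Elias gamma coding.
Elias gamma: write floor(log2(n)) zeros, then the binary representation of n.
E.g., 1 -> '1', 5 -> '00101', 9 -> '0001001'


num_bits = floor(log2(1338)) + 1 = 11
leading_zeros = num_bits - 1 = 10
binary(1338) = 10100111010

Elias gamma(1338) = '0000000000' + '10100111010' = 000000000010100111010 (21 bits)


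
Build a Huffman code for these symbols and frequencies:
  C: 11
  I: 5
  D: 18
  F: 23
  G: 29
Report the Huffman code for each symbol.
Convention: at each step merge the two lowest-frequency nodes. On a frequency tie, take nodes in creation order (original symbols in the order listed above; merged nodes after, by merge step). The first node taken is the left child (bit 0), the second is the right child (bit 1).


Huffman tree construction:
Step 1: Merge I(5) + C(11) = 16
Step 2: Merge (I+C)(16) + D(18) = 34
Step 3: Merge F(23) + G(29) = 52
Step 4: Merge ((I+C)+D)(34) + (F+G)(52) = 86
Read each symbol's code off the tree from the root (left child = 0, right child = 1).

Codes:
  C: 001 (length 3)
  I: 000 (length 3)
  D: 01 (length 2)
  F: 10 (length 2)
  G: 11 (length 2)
Average code length: 188/86 = 2.1860 bits/symbol


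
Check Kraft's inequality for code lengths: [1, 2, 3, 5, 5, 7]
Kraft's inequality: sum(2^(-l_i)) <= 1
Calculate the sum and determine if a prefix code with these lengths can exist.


Sum = 2^(-1) + 2^(-2) + 2^(-3) + 2^(-5) + 2^(-5) + 2^(-7)
    = 0.5 + 0.25 + 0.125 + 0.03125 + 0.03125 + 0.0078125
    = 121/128 = 0.9453125
Since 0.9453125 <= 1, Kraft's inequality IS satisfied.
A prefix code with these lengths CAN exist.

Kraft sum = 0.9453125. Satisfied.


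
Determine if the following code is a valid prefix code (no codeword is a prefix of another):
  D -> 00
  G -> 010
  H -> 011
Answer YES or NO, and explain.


Checking each pair (does one codeword prefix another?):
  D='00' vs G='010': no prefix
  D='00' vs H='011': no prefix
  G='010' vs D='00': no prefix
  G='010' vs H='011': no prefix
  H='011' vs D='00': no prefix
  H='011' vs G='010': no prefix
No violation found over all pairs.

YES -- this is a valid prefix code. No codeword is a prefix of any other codeword.


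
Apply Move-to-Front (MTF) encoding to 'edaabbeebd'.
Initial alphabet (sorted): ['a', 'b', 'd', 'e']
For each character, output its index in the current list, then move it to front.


MTF encoding:
'e': index 3 in ['a', 'b', 'd', 'e'] -> ['e', 'a', 'b', 'd']
'd': index 3 in ['e', 'a', 'b', 'd'] -> ['d', 'e', 'a', 'b']
'a': index 2 in ['d', 'e', 'a', 'b'] -> ['a', 'd', 'e', 'b']
'a': index 0 in ['a', 'd', 'e', 'b'] -> ['a', 'd', 'e', 'b']
'b': index 3 in ['a', 'd', 'e', 'b'] -> ['b', 'a', 'd', 'e']
'b': index 0 in ['b', 'a', 'd', 'e'] -> ['b', 'a', 'd', 'e']
'e': index 3 in ['b', 'a', 'd', 'e'] -> ['e', 'b', 'a', 'd']
'e': index 0 in ['e', 'b', 'a', 'd'] -> ['e', 'b', 'a', 'd']
'b': index 1 in ['e', 'b', 'a', 'd'] -> ['b', 'e', 'a', 'd']
'd': index 3 in ['b', 'e', 'a', 'd'] -> ['d', 'b', 'e', 'a']


Output: [3, 3, 2, 0, 3, 0, 3, 0, 1, 3]


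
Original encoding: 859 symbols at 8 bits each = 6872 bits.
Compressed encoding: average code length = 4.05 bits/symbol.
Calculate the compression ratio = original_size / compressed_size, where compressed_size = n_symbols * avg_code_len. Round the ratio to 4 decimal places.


original_size = n_symbols * orig_bits = 859 * 8 = 6872 bits
compressed_size = n_symbols * avg_code_len = 859 * 4.05 = 3478.95 bits
ratio = original_size / compressed_size = 6872 / 3478.95 = 1.9753

Compression ratio = 1.9753


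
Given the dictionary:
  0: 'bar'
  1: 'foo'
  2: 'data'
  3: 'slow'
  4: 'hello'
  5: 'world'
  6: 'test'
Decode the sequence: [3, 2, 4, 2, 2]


Look up each index in the dictionary:
  3 -> 'slow'
  2 -> 'data'
  4 -> 'hello'
  2 -> 'data'
  2 -> 'data'

Decoded: "slow data hello data data"


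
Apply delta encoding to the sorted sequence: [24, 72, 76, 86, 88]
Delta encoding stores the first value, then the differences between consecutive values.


First value: 24
Deltas:
  72 - 24 = 48
  76 - 72 = 4
  86 - 76 = 10
  88 - 86 = 2


Delta encoded: [24, 48, 4, 10, 2]


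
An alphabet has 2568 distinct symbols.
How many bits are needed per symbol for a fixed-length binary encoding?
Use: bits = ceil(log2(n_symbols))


log2(2568) = 11.3264
Bracket: 2^11 = 2048 < 2568 <= 2^12 = 4096
So ceil(log2(2568)) = 12

bits = ceil(log2(2568)) = ceil(11.3264) = 12 bits


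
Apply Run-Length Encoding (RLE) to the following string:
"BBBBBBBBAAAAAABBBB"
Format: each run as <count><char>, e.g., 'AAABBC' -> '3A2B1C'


Scanning runs left to right:
  i=0: run of 'B' x 8 -> '8B'
  i=8: run of 'A' x 6 -> '6A'
  i=14: run of 'B' x 4 -> '4B'

RLE = 8B6A4B


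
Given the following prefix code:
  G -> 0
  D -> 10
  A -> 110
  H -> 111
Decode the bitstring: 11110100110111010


Decoding step by step:
Bits 111 -> H
Bits 10 -> D
Bits 10 -> D
Bits 0 -> G
Bits 110 -> A
Bits 111 -> H
Bits 0 -> G
Bits 10 -> D


Decoded message: HDDGAHGD


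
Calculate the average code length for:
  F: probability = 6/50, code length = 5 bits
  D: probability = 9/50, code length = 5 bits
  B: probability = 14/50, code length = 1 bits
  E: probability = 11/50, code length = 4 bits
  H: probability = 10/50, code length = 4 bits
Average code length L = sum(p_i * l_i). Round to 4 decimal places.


Weighted contributions p_i * l_i:
  F: (6/50) * 5 = 30/50
  D: (9/50) * 5 = 45/50
  B: (14/50) * 1 = 14/50
  E: (11/50) * 4 = 44/50
  H: (10/50) * 4 = 40/50
Sum = (30 + 45 + 14 + 44 + 40)/50 = 173/50

L = 173/50 = 3.4600 bits/symbol


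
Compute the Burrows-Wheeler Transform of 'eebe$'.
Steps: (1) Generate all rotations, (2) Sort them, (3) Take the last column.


Rotations (sorted):
  0: $eebe -> last char: e
  1: be$ee -> last char: e
  2: e$eeb -> last char: b
  3: ebe$e -> last char: e
  4: eebe$ -> last char: $


BWT = eebe$


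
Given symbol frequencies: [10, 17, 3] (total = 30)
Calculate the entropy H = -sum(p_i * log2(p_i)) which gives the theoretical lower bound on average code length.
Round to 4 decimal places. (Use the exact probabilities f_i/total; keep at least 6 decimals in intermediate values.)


Per-symbol terms -p_i * log2(p_i) with p_i = f_i/30:
  p = 10/30 = 0.333333: log2(p) = -1.584963, -p*log2(p) = 0.528321
  p = 17/30 = 0.566667: log2(p) = -0.819428, -p*log2(p) = 0.464342
  p = 3/30 = 0.100000: log2(p) = -3.321928, -p*log2(p) = 0.332193
H = 0.528321 + 0.464342 + 0.332193 = 1.324856

H = 1.3249 bits/symbol


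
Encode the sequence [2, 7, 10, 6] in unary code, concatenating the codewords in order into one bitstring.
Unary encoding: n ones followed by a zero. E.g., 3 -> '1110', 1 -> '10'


Encode each number as n ones followed by a terminating 0:
  2 -> 110 (3 bits)
  7 -> 11111110 (8 bits)
  10 -> 11111111110 (11 bits)
  6 -> 1111110 (7 bits)
Total length = 3 + 8 + 11 + 7 = 29 bits.

Unary([2, 7, 10, 6]) = 11011111110111111111101111110 (29 bits)


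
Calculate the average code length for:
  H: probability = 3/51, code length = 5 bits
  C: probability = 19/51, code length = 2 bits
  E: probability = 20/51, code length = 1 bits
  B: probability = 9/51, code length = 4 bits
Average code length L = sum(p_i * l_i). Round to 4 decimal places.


Weighted contributions p_i * l_i:
  H: (3/51) * 5 = 15/51
  C: (19/51) * 2 = 38/51
  E: (20/51) * 1 = 20/51
  B: (9/51) * 4 = 36/51
Sum = (15 + 38 + 20 + 36)/51 = 109/51

L = 109/51 = 2.1373 bits/symbol


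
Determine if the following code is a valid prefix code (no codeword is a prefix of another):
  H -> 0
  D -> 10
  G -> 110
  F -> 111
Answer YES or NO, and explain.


Checking each pair (does one codeword prefix another?):
  H='0' vs D='10': no prefix
  H='0' vs G='110': no prefix
  H='0' vs F='111': no prefix
  D='10' vs H='0': no prefix
  D='10' vs G='110': no prefix
  D='10' vs F='111': no prefix
  G='110' vs H='0': no prefix
  G='110' vs D='10': no prefix
  G='110' vs F='111': no prefix
  F='111' vs H='0': no prefix
  F='111' vs D='10': no prefix
  F='111' vs G='110': no prefix
No violation found over all pairs.

YES -- this is a valid prefix code. No codeword is a prefix of any other codeword.


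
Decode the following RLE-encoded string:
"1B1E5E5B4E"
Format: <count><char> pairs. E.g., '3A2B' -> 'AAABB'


Expanding each <count><char> pair:
  1B -> 'B'
  1E -> 'E'
  5E -> 'EEEEE'
  5B -> 'BBBBB'
  4E -> 'EEEE'

Decoded = BEEEEEEBBBBBEEEE


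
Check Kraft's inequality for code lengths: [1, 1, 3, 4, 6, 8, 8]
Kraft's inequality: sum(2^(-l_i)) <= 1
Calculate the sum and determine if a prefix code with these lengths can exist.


Sum = 2^(-1) + 2^(-1) + 2^(-3) + 2^(-4) + 2^(-6) + 2^(-8) + 2^(-8)
    = 0.5 + 0.5 + 0.125 + 0.0625 + 0.015625 + 0.00390625 + 0.00390625
    = 310/256 = 1.2109375
Since 1.2109375 > 1, Kraft's inequality is NOT satisfied.
A prefix code with these lengths CANNOT exist.

Kraft sum = 1.2109375. Not satisfied.


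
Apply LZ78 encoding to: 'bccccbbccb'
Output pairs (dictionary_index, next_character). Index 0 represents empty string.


LZ78 encoding steps:
Dictionary: {0: ''}
Step 1: w='' (idx 0), next='b' -> output (0, 'b'), add 'b' as idx 1
Step 2: w='' (idx 0), next='c' -> output (0, 'c'), add 'c' as idx 2
Step 3: w='c' (idx 2), next='c' -> output (2, 'c'), add 'cc' as idx 3
Step 4: w='c' (idx 2), next='b' -> output (2, 'b'), add 'cb' as idx 4
Step 5: w='b' (idx 1), next='c' -> output (1, 'c'), add 'bc' as idx 5
Step 6: w='cb' (idx 4), end of input -> output (4, '')


Encoded: [(0, 'b'), (0, 'c'), (2, 'c'), (2, 'b'), (1, 'c'), (4, '')]


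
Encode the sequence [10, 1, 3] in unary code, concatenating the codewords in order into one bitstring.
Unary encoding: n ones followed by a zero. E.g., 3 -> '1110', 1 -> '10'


Encode each number as n ones followed by a terminating 0:
  10 -> 11111111110 (11 bits)
  1 -> 10 (2 bits)
  3 -> 1110 (4 bits)
Total length = 11 + 2 + 4 = 17 bits.

Unary([10, 1, 3]) = 11111111110101110 (17 bits)


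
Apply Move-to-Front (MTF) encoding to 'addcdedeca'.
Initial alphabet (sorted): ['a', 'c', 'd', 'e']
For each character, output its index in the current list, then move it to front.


MTF encoding:
'a': index 0 in ['a', 'c', 'd', 'e'] -> ['a', 'c', 'd', 'e']
'd': index 2 in ['a', 'c', 'd', 'e'] -> ['d', 'a', 'c', 'e']
'd': index 0 in ['d', 'a', 'c', 'e'] -> ['d', 'a', 'c', 'e']
'c': index 2 in ['d', 'a', 'c', 'e'] -> ['c', 'd', 'a', 'e']
'd': index 1 in ['c', 'd', 'a', 'e'] -> ['d', 'c', 'a', 'e']
'e': index 3 in ['d', 'c', 'a', 'e'] -> ['e', 'd', 'c', 'a']
'd': index 1 in ['e', 'd', 'c', 'a'] -> ['d', 'e', 'c', 'a']
'e': index 1 in ['d', 'e', 'c', 'a'] -> ['e', 'd', 'c', 'a']
'c': index 2 in ['e', 'd', 'c', 'a'] -> ['c', 'e', 'd', 'a']
'a': index 3 in ['c', 'e', 'd', 'a'] -> ['a', 'c', 'e', 'd']


Output: [0, 2, 0, 2, 1, 3, 1, 1, 2, 3]


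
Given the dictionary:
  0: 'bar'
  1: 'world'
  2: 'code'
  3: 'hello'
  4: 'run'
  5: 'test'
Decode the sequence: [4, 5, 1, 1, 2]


Look up each index in the dictionary:
  4 -> 'run'
  5 -> 'test'
  1 -> 'world'
  1 -> 'world'
  2 -> 'code'

Decoded: "run test world world code"


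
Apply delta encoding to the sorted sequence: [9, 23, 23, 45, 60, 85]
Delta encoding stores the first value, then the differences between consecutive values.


First value: 9
Deltas:
  23 - 9 = 14
  23 - 23 = 0
  45 - 23 = 22
  60 - 45 = 15
  85 - 60 = 25


Delta encoded: [9, 14, 0, 22, 15, 25]


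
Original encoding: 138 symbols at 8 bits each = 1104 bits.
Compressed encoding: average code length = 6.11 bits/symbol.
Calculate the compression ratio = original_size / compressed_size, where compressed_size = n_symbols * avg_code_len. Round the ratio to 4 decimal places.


original_size = n_symbols * orig_bits = 138 * 8 = 1104 bits
compressed_size = n_symbols * avg_code_len = 138 * 6.11 = 843.18 bits
ratio = original_size / compressed_size = 1104 / 843.18 = 1.3093

Compression ratio = 1.3093


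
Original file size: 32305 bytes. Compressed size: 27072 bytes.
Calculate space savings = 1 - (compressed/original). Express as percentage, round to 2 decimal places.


ratio = compressed/original = 27072/32305 = 0.838013
savings = 1 - ratio = 1 - 0.838013 = 0.161987
as a percentage: 0.161987 * 100 = 16.2%

Space savings = 1 - 27072/32305 = 16.2%


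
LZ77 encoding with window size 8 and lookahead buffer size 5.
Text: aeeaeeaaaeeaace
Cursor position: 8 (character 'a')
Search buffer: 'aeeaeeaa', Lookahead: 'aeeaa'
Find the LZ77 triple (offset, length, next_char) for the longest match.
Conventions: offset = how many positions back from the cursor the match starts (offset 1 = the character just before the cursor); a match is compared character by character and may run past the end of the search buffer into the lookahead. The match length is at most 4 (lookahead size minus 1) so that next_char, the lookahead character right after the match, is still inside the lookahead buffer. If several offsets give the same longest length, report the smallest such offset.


Try each offset into the search buffer:
  offset=1 (pos 7, char 'a'): match length 1
  offset=2 (pos 6, char 'a'): match length 1
  offset=3 (pos 5, char 'e'): match length 0
  offset=4 (pos 4, char 'e'): match length 0
  offset=5 (pos 3, char 'a'): match length 4
  offset=6 (pos 2, char 'e'): match length 0
  offset=7 (pos 1, char 'e'): match length 0
  offset=8 (pos 0, char 'a'): match length 4
Longest match has length 4, found at offsets 5, 8; take the smallest, offset 5.
next_char = character at position 8 + 4 = 12 -> 'a'

Best match: offset=5, length=4 (matching 'aeea' starting at position 3)
LZ77 triple: (5, 4, 'a')


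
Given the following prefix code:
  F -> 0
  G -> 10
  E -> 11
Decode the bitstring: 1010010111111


Decoding step by step:
Bits 10 -> G
Bits 10 -> G
Bits 0 -> F
Bits 10 -> G
Bits 11 -> E
Bits 11 -> E
Bits 11 -> E


Decoded message: GGFGEEE


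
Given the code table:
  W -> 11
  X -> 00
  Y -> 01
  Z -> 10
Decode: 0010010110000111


Decoding:
00 -> X
10 -> Z
01 -> Y
01 -> Y
10 -> Z
00 -> X
01 -> Y
11 -> W


Result: XZYYZXYW


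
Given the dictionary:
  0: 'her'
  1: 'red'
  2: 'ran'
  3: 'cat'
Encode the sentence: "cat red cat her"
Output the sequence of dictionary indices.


Look up each word in the dictionary:
  'cat' -> 3
  'red' -> 1
  'cat' -> 3
  'her' -> 0

Encoded: [3, 1, 3, 0]


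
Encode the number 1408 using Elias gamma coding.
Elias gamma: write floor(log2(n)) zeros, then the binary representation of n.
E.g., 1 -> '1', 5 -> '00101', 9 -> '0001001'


num_bits = floor(log2(1408)) + 1 = 11
leading_zeros = num_bits - 1 = 10
binary(1408) = 10110000000

Elias gamma(1408) = '0000000000' + '10110000000' = 000000000010110000000 (21 bits)


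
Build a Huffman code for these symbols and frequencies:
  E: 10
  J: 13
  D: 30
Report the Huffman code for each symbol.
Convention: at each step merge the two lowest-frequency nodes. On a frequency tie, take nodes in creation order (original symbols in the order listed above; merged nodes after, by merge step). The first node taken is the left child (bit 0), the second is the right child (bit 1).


Huffman tree construction:
Step 1: Merge E(10) + J(13) = 23
Step 2: Merge (E+J)(23) + D(30) = 53
Read each symbol's code off the tree from the root (left child = 0, right child = 1).

Codes:
  E: 00 (length 2)
  J: 01 (length 2)
  D: 1 (length 1)
Average code length: 76/53 = 1.4340 bits/symbol


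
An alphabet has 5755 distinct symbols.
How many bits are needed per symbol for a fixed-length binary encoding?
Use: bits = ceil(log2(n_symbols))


log2(5755) = 12.4906
Bracket: 2^12 = 4096 < 5755 <= 2^13 = 8192
So ceil(log2(5755)) = 13

bits = ceil(log2(5755)) = ceil(12.4906) = 13 bits


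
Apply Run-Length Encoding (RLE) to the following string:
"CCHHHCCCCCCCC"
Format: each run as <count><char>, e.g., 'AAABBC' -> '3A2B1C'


Scanning runs left to right:
  i=0: run of 'C' x 2 -> '2C'
  i=2: run of 'H' x 3 -> '3H'
  i=5: run of 'C' x 8 -> '8C'

RLE = 2C3H8C


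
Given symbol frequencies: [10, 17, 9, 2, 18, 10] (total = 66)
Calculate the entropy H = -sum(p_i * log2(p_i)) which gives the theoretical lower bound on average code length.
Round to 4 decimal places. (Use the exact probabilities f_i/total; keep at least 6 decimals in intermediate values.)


Per-symbol terms -p_i * log2(p_i) with p_i = f_i/66:
  p = 10/66 = 0.151515: log2(p) = -2.722466, -p*log2(p) = 0.412495
  p = 17/66 = 0.257576: log2(p) = -1.956931, -p*log2(p) = 0.504058
  p = 9/66 = 0.136364: log2(p) = -2.874469, -p*log2(p) = 0.391973
  p = 2/66 = 0.030303: log2(p) = -5.044394, -p*log2(p) = 0.152860
  p = 18/66 = 0.272727: log2(p) = -1.874469, -p*log2(p) = 0.511219
  p = 10/66 = 0.151515: log2(p) = -2.722466, -p*log2(p) = 0.412495
H = 0.412495 + 0.504058 + 0.391973 + 0.152860 + 0.511219 + 0.412495 = 2.385100

H = 2.3851 bits/symbol


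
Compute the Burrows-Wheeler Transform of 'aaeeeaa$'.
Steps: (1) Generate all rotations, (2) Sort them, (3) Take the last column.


Rotations (sorted):
  0: $aaeeeaa -> last char: a
  1: a$aaeeea -> last char: a
  2: aa$aaeee -> last char: e
  3: aaeeeaa$ -> last char: $
  4: aeeeaa$a -> last char: a
  5: eaa$aaee -> last char: e
  6: eeaa$aae -> last char: e
  7: eeeaa$aa -> last char: a


BWT = aae$aeea


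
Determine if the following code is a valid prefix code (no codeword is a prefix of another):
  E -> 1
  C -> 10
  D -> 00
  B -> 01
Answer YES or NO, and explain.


Checking each pair (does one codeword prefix another?):
  E='1' vs C='10': prefix -- VIOLATION

NO -- this is NOT a valid prefix code. E (1) is a prefix of C (10).


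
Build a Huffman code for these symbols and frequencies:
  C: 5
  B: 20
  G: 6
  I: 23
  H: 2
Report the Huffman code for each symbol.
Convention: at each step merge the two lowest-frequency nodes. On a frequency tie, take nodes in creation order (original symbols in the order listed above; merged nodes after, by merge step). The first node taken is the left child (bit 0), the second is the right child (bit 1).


Huffman tree construction:
Step 1: Merge H(2) + C(5) = 7
Step 2: Merge G(6) + (H+C)(7) = 13
Step 3: Merge (G+(H+C))(13) + B(20) = 33
Step 4: Merge I(23) + ((G+(H+C))+B)(33) = 56
Read each symbol's code off the tree from the root (left child = 0, right child = 1).

Codes:
  C: 1011 (length 4)
  B: 11 (length 2)
  G: 100 (length 3)
  I: 0 (length 1)
  H: 1010 (length 4)
Average code length: 109/56 = 1.9464 bits/symbol
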